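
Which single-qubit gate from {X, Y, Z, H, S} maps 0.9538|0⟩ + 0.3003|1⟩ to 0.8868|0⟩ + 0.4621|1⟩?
H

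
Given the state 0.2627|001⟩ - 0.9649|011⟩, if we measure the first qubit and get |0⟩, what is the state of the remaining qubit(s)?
0.2627|01⟩ - 0.9649|11⟩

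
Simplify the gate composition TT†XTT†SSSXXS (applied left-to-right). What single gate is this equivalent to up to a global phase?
X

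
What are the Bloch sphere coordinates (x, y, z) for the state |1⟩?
(0, 0, -1)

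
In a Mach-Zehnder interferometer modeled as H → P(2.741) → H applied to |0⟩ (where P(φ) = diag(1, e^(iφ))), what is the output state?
(0.03958 + 0.195i)|0⟩ + (0.9604 - 0.195i)|1⟩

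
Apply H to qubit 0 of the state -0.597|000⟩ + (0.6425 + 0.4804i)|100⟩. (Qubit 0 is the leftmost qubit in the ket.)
(0.03217 + 0.3397i)|000⟩ + (-0.8765 - 0.3397i)|100⟩

H on qubit 0 mixes each pair of kets that differ only in qubit 0: amplitudes (a, b) of (|…0…⟩, |…1…⟩) become ((a + b)/√2, (a − b)/√2). Kets absent from the input have amplitude 0.
(|000⟩, |100⟩): (a, b) = (-0.597, (0.6425 + 0.4804i)) → ((0.03217 + 0.3397i), (-0.8765 - 0.3397i))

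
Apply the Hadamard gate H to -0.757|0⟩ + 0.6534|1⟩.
-0.07326|0⟩ - 0.9973|1⟩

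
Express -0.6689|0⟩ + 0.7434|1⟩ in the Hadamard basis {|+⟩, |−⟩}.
0.05268|+⟩ - 0.9986|−⟩

With |ψ⟩ = α|0⟩ + β|1⟩, the Hadamard-basis coefficients are ⟨+|ψ⟩ = (α + β)/√2 and ⟨−|ψ⟩ = (α − β)/√2.
Here α = -0.6689, β = 0.7434: (α + β)/√2 = 0.05268, (α − β)/√2 = -0.9986.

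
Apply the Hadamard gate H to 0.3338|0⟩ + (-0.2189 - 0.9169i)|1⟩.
(0.08125 - 0.6483i)|0⟩ + (0.3908 + 0.6483i)|1⟩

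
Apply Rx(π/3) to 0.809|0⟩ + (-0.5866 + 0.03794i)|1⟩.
(0.7196 + 0.2933i)|0⟩ + (-0.508 - 0.3716i)|1⟩

Rx(π/3) = [[cos(θ/2), −i·sin(θ/2)], [−i·sin(θ/2), cos(θ/2)]]; θ = π/3, cos(θ/2) ≈ 0.866025, sin(θ/2) ≈ 0.5.
With a = amp(|0⟩) = 0.809 and b = amp(|1⟩) = (-0.5866 + 0.03794i):
new amp(|0⟩) = (0.866025)·a + (-0.5i)·b = (0.7196 + 0.2933i)
new amp(|1⟩) = (-0.5i)·a + (0.866025)·b = (-0.508 - 0.3716i)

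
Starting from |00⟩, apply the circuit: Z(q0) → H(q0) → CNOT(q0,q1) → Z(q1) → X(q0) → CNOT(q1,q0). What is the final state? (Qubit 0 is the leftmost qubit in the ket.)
1/√2|10⟩ - 1/√2|11⟩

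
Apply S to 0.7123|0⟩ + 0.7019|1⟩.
0.7123|0⟩ + 0.7019i|1⟩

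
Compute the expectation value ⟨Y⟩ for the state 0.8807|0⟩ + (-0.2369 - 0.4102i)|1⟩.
-0.7225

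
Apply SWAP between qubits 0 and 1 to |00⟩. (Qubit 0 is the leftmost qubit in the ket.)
|00⟩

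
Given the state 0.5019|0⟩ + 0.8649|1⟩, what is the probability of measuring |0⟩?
0.2519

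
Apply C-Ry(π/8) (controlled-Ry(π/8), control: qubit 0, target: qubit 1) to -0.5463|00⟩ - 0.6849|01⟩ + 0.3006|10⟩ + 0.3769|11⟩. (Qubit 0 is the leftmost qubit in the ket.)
-0.5463|00⟩ - 0.6849|01⟩ + 0.2213|10⟩ + 0.4283|11⟩

C-Ry(π/8) leaves the control-|0⟩ kets |00⟩, |01⟩ unchanged and applies Ry(π/8) to qubit 1 on the control-|1⟩ pair (|10⟩, |11⟩).
Ry(π/8) = [[cos(θ/2), −sin(θ/2)], [sin(θ/2), cos(θ/2)]]; θ = π/8, cos(θ/2) ≈ 0.980785, sin(θ/2) ≈ 0.19509.
With a = amp(|10⟩) = 0.3006 and b = amp(|11⟩) = 0.3769:
new amp(|10⟩) = (0.980785)·a + (-0.19509)·b = 0.2213
new amp(|11⟩) = (0.19509)·a + (0.980785)·b = 0.4283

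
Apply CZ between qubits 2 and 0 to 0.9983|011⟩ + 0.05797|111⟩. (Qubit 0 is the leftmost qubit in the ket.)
0.9983|011⟩ - 0.05797|111⟩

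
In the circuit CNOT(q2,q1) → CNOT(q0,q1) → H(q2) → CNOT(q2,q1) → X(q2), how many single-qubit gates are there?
2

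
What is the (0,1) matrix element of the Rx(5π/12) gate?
-0.6088i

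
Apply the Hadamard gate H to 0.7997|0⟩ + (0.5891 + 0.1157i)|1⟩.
(0.982 + 0.08181i)|0⟩ + (0.1489 - 0.08181i)|1⟩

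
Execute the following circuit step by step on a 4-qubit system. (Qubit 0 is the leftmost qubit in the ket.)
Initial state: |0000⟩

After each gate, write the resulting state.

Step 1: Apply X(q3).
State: |0001⟩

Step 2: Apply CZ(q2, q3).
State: |0001⟩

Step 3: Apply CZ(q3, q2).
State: |0001⟩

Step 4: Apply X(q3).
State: |0000⟩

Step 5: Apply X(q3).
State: |0001⟩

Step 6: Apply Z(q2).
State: |0001⟩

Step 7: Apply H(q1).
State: 1/√2|0001⟩ + 1/√2|0101⟩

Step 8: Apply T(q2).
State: 1/√2|0001⟩ + 1/√2|0101⟩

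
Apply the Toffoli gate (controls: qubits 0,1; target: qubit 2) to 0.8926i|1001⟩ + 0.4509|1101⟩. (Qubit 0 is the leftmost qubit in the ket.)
0.8926i|1001⟩ + 0.4509|1111⟩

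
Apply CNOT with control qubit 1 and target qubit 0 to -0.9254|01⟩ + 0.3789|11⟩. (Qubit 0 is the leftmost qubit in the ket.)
0.3789|01⟩ - 0.9254|11⟩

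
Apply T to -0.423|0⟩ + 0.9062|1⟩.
-0.423|0⟩ + (0.6408 + 0.6408i)|1⟩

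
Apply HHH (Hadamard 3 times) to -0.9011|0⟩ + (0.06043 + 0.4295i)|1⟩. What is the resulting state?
(-0.5944 + 0.3037i)|0⟩ + (-0.6799 - 0.3037i)|1⟩

H² = I, so H^3 = H: a single Hadamard. With (a, b) = (-0.9011, (0.06043 + 0.4295i)), H gives ((a + b)/√2, (a − b)/√2) = ((-0.5944 + 0.3037i), (-0.6799 - 0.3037i)).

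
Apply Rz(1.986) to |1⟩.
(0.5462 + 0.8377i)|1⟩

Rz(1.986) = [[e^(−iθ/2), 0], [0, e^(iθ/2)]] with e^(±iθ/2) = cos(θ/2) ± i·sin(θ/2); θ = 1.986, cos(θ/2) ≈ 0.546179, sin(θ/2) ≈ 0.837668.
With a = amp(|0⟩) = 0 and b = amp(|1⟩) = 1:
new amp(|0⟩) = (0.546179 - 0.837668i)·a = 0
new amp(|1⟩) = (0.546179 + 0.837668i)·b = (0.5462 + 0.8377i)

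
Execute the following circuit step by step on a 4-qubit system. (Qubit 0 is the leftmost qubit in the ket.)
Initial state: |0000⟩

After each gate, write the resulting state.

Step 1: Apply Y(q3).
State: i|0001⟩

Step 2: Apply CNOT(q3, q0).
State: i|1001⟩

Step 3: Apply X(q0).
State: i|0001⟩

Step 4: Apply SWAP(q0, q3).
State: i|1000⟩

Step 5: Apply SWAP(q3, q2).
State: i|1000⟩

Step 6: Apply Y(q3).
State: -|1001⟩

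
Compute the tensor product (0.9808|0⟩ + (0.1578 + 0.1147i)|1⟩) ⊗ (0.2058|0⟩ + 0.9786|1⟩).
0.2018|00⟩ + 0.9598|01⟩ + (0.03248 + 0.02361i)|10⟩ + (0.1544 + 0.1122i)|11⟩

amp(|b₁b₂…⟩) = product of the factor amplitudes for bits b₁, b₂, …; only kets whose every factor amplitude is nonzero survive.
|00⟩: (0.9808)(0.2058) = 0.2018
|01⟩: (0.9808)(0.9786) = 0.9598
|10⟩: (0.1578 + 0.1147i)(0.2058) = (0.03248 + 0.02361i)
|11⟩: (0.1578 + 0.1147i)(0.9786) = (0.1544 + 0.1122i)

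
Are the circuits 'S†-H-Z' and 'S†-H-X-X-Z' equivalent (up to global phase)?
Yes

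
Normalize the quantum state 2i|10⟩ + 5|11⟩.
0.3714i|10⟩ + 0.9285|11⟩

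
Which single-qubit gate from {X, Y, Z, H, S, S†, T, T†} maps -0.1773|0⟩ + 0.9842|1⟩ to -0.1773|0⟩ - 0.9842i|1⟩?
S†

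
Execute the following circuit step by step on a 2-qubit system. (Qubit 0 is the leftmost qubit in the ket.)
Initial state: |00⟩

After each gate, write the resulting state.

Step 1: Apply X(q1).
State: |01⟩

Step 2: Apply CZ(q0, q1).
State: |01⟩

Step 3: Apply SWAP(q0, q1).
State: |10⟩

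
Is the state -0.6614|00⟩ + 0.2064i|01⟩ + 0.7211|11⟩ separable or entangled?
Entangled

Writing the state as a|00⟩ + b|01⟩ + c|10⟩ + d|11⟩, it is a product state iff ad − bc = 0.
Here (a, b, c, d) = (-0.6614, 0.2064i, 0, 0.7211): ad − bc = (-0.6614)(0.7211) − (0.2064i)(0) = -0.4769 ≠ 0, so the state is entangled.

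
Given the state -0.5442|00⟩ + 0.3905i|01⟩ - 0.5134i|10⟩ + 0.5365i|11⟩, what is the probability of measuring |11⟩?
0.2878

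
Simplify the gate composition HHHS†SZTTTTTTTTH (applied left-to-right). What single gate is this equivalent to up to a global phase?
X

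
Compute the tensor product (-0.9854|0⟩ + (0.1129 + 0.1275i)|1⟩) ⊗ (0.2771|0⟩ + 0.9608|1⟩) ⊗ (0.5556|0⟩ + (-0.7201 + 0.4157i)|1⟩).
-0.1517|000⟩ + (0.1966 - 0.1135i)|001⟩ - 0.526|010⟩ + (0.6818 - 0.3936i)|011⟩ + (0.01738 + 0.01963i)|100⟩ + (-0.03721 - 0.01244i)|101⟩ + (0.06027 + 0.06806i)|110⟩ + (-0.129 - 0.04312i)|111⟩

amp(|b₁b₂…⟩) = product of the factor amplitudes for bits b₁, b₂, …; only kets whose every factor amplitude is nonzero survive.
|000⟩: (-0.9854)(0.2771)(0.5556) = -0.1517
|001⟩: (-0.9854)(0.2771)(-0.7201 + 0.4157i) = (0.1966 - 0.1135i)
|010⟩: (-0.9854)(0.9608)(0.5556) = -0.526
|011⟩: (-0.9854)(0.9608)(-0.7201 + 0.4157i) = (0.6818 - 0.3936i)
|100⟩: (0.1129 + 0.1275i)(0.2771)(0.5556) = (0.01738 + 0.01963i)
|101⟩: (0.1129 + 0.1275i)(0.2771)(-0.7201 + 0.4157i) = (-0.03721 - 0.01244i)
|110⟩: (0.1129 + 0.1275i)(0.9608)(0.5556) = (0.06027 + 0.06806i)
|111⟩: (0.1129 + 0.1275i)(0.9608)(-0.7201 + 0.4157i) = (-0.129 - 0.04312i)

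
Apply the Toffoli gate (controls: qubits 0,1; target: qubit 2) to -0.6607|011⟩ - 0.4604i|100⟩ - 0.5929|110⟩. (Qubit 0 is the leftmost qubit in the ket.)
-0.6607|011⟩ - 0.4604i|100⟩ - 0.5929|111⟩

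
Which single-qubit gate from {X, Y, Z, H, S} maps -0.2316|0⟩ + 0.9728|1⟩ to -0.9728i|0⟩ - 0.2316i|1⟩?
Y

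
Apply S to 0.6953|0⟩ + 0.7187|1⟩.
0.6953|0⟩ + 0.7187i|1⟩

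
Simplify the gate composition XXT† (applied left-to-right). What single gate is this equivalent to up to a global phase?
T†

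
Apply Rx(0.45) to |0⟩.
0.9748|0⟩ - 0.2231i|1⟩

Rx(0.45) = [[cos(θ/2), −i·sin(θ/2)], [−i·sin(θ/2), cos(θ/2)]]; θ = 0.45, cos(θ/2) ≈ 0.974794, sin(θ/2) ≈ 0.223106.
With a = amp(|0⟩) = 1 and b = amp(|1⟩) = 0:
new amp(|0⟩) = (0.974794)·a + (-0.223106i)·b = 0.9748
new amp(|1⟩) = (-0.223106i)·a + (0.974794)·b = -0.2231i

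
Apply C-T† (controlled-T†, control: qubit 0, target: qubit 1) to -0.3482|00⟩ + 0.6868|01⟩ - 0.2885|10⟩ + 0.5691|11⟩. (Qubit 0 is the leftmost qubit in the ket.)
-0.3482|00⟩ + 0.6868|01⟩ - 0.2885|10⟩ + (0.4024 - 0.4024i)|11⟩

C-T† leaves the control-|0⟩ kets |00⟩, |01⟩ unchanged and applies T† to qubit 1 on the control-|1⟩ pair (|10⟩, |11⟩).
T† = [[1, 0], [0, (1/√2 - (1/√2)i)]].
With a = amp(|10⟩) = -0.2885 and b = amp(|11⟩) = 0.5691:
new amp(|10⟩) = (1)·a = -0.2885
new amp(|11⟩) = (1/√2 - (1/√2)i)·b = (0.4024 - 0.4024i)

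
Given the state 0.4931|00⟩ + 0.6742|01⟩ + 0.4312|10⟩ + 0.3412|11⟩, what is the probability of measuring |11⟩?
0.1164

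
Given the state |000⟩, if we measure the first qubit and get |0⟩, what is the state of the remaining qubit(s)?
|00⟩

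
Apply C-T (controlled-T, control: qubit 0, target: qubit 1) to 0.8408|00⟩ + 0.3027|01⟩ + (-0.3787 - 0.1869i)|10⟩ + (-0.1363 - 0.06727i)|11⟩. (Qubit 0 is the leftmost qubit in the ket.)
0.8408|00⟩ + 0.3027|01⟩ + (-0.3787 - 0.1869i)|10⟩ + (-0.04881 - 0.1439i)|11⟩

C-T leaves the control-|0⟩ kets |00⟩, |01⟩ unchanged and applies T to qubit 1 on the control-|1⟩ pair (|10⟩, |11⟩).
T = [[1, 0], [0, (1/√2 + (1/√2)i)]].
With a = amp(|10⟩) = (-0.3787 - 0.1869i) and b = amp(|11⟩) = (-0.1363 - 0.06727i):
new amp(|10⟩) = (1)·a = (-0.3787 - 0.1869i)
new amp(|11⟩) = (1/√2 + (1/√2)i)·b = (-0.04881 - 0.1439i)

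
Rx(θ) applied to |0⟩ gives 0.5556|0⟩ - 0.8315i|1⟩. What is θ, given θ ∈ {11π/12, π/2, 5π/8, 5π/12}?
5π/8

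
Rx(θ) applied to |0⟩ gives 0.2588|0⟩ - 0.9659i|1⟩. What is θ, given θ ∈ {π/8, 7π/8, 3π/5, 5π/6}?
5π/6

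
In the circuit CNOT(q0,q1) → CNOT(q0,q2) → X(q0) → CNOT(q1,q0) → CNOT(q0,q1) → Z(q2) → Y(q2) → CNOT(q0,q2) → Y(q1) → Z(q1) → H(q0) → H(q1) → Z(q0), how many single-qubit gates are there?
8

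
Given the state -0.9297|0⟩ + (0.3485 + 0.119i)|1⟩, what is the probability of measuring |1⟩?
0.1356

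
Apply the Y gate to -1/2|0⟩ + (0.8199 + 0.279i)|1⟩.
(0.279 - 0.8199i)|0⟩ - (1/2)i|1⟩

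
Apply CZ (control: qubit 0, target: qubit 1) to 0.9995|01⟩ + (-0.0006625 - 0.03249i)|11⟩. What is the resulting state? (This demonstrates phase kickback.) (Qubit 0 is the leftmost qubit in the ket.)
0.9995|01⟩ + (0.0006625 + 0.03249i)|11⟩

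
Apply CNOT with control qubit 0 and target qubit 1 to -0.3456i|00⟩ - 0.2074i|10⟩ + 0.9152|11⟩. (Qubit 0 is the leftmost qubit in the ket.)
-0.3456i|00⟩ + 0.9152|10⟩ - 0.2074i|11⟩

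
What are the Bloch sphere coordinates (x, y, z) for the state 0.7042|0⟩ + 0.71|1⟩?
(1, 0, -0.008202)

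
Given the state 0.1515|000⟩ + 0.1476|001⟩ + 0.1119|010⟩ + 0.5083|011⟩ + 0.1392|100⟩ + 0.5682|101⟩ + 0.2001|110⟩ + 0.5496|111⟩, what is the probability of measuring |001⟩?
0.02179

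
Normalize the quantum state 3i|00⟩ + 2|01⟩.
0.8321i|00⟩ + 0.5547|01⟩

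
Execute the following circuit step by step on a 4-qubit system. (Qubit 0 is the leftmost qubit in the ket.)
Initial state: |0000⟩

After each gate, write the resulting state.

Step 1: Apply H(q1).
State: 1/√2|0000⟩ + 1/√2|0100⟩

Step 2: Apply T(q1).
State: 1/√2|0000⟩ + (1/2 + (1/2)i)|0100⟩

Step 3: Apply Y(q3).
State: (1/√2)i|0001⟩ + (-1/2 + (1/2)i)|0101⟩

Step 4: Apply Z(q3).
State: -(1/√2)i|0001⟩ + (1/2 - (1/2)i)|0101⟩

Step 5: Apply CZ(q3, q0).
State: -(1/√2)i|0001⟩ + (1/2 - (1/2)i)|0101⟩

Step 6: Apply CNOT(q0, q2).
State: -(1/√2)i|0001⟩ + (1/2 - (1/2)i)|0101⟩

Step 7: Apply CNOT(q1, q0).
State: -(1/√2)i|0001⟩ + (1/2 - (1/2)i)|1101⟩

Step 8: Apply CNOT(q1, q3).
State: -(1/√2)i|0001⟩ + (1/2 - (1/2)i)|1100⟩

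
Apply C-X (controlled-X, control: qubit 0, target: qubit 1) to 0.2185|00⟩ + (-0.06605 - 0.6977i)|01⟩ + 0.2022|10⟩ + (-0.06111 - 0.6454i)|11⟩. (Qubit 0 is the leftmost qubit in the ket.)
0.2185|00⟩ + (-0.06605 - 0.6977i)|01⟩ + (-0.06111 - 0.6454i)|10⟩ + 0.2022|11⟩

C-X leaves the control-|0⟩ kets |00⟩, |01⟩ unchanged and applies X to qubit 1 on the control-|1⟩ pair (|10⟩, |11⟩).
X = [[0, 1], [1, 0]].
With a = amp(|10⟩) = 0.2022 and b = amp(|11⟩) = (-0.06111 - 0.6454i):
new amp(|10⟩) = (1)·b = (-0.06111 - 0.6454i)
new amp(|11⟩) = (1)·a = 0.2022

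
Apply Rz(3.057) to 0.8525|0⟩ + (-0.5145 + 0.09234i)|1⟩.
(0.03605 - 0.8517i)|0⟩ + (-0.114 - 0.5101i)|1⟩

Rz(3.057) = [[e^(−iθ/2), 0], [0, e^(iθ/2)]] with e^(±iθ/2) = cos(θ/2) ± i·sin(θ/2); θ = 3.057, cos(θ/2) ≈ 0.0422837, sin(θ/2) ≈ 0.999106.
With a = amp(|0⟩) = 0.8525 and b = amp(|1⟩) = (-0.5145 + 0.09234i):
new amp(|0⟩) = (0.0422837 - 0.999106i)·a = (0.03605 - 0.8517i)
new amp(|1⟩) = (0.0422837 + 0.999106i)·b = (-0.114 - 0.5101i)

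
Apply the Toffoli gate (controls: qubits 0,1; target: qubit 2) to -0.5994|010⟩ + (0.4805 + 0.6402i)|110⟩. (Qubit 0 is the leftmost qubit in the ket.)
-0.5994|010⟩ + (0.4805 + 0.6402i)|111⟩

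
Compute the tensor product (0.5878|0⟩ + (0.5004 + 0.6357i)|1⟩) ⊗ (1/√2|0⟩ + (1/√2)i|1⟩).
0.4156|00⟩ + 0.4156i|01⟩ + (0.3538 + 0.4495i)|10⟩ + (-0.4495 + 0.3538i)|11⟩

amp(|b₁b₂…⟩) = product of the factor amplitudes for bits b₁, b₂, …; only kets whose every factor amplitude is nonzero survive.
|00⟩: (0.5878)(1/√2) = 0.4156
|01⟩: (0.5878)((1/√2)i) = 0.4156i
|10⟩: (0.5004 + 0.6357i)(1/√2) = (0.3538 + 0.4495i)
|11⟩: (0.5004 + 0.6357i)((1/√2)i) = (-0.4495 + 0.3538i)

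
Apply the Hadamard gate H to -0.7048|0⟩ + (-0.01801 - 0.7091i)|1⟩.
(-0.5111 - 0.5014i)|0⟩ + (-0.4856 + 0.5014i)|1⟩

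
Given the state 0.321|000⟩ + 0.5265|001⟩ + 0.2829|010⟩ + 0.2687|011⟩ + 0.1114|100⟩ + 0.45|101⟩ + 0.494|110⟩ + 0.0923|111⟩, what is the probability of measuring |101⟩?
0.2025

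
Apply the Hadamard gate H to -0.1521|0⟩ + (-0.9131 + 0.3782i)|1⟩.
(-0.7532 + 0.2674i)|0⟩ + (0.5381 - 0.2674i)|1⟩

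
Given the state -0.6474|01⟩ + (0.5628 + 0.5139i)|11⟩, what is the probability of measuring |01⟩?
0.4191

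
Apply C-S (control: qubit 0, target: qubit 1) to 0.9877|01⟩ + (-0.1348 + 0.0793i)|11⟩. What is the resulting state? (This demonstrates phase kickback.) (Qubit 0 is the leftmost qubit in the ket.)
0.9877|01⟩ + (-0.0793 - 0.1348i)|11⟩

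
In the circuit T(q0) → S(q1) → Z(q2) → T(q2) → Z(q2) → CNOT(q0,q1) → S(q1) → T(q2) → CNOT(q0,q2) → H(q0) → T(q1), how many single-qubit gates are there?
9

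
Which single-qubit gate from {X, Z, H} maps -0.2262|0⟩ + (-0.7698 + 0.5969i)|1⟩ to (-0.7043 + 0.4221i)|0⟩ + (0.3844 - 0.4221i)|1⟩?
H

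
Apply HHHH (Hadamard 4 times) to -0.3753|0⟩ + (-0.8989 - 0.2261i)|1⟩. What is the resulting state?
-0.3753|0⟩ + (-0.8989 - 0.2261i)|1⟩

H² = I, so an even number of Hadamards cancels: H^4 = I and the state is unchanged.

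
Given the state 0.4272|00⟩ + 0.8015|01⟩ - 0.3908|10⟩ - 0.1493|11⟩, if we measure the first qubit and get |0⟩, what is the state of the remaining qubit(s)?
0.4704|0⟩ + 0.8825|1⟩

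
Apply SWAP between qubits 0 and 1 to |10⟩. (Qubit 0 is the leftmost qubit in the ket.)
|01⟩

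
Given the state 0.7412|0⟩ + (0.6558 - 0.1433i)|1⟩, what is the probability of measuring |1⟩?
0.4506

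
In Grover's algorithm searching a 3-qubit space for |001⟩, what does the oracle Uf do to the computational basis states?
Uf|x⟩ = -|x⟩ if x = 001, else |x⟩ (phase flip on target)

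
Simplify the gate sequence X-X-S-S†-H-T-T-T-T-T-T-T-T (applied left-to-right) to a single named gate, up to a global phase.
H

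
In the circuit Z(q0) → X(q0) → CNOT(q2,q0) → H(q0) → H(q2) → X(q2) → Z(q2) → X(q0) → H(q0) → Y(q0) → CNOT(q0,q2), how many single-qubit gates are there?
9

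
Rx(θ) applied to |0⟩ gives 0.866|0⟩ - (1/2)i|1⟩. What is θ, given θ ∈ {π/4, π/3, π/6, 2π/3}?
π/3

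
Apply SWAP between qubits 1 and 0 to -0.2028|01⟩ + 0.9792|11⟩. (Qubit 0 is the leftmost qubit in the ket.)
-0.2028|10⟩ + 0.9792|11⟩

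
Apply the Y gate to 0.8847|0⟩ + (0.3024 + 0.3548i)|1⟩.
(0.3548 - 0.3024i)|0⟩ + 0.8847i|1⟩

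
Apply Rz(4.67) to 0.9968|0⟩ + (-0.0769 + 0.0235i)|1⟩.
(-0.6897 - 0.7196i)|0⟩ + (0.03625 - 0.07178i)|1⟩

Rz(4.67) = [[e^(−iθ/2), 0], [0, e^(iθ/2)]] with e^(±iθ/2) = cos(θ/2) ± i·sin(θ/2); θ = 4.67, cos(θ/2) ≈ -0.691962, sin(θ/2) ≈ 0.721934.
With a = amp(|0⟩) = 0.9968 and b = amp(|1⟩) = (-0.0769 + 0.0235i):
new amp(|0⟩) = (-0.691962 - 0.721934i)·a = (-0.6897 - 0.7196i)
new amp(|1⟩) = (-0.691962 + 0.721934i)·b = (0.03625 - 0.07178i)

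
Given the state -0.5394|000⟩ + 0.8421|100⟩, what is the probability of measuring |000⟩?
0.291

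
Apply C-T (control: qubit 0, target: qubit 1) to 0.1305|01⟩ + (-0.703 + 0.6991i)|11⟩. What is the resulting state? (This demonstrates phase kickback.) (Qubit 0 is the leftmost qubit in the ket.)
0.1305|01⟩ + (-0.9914 - 0.002758i)|11⟩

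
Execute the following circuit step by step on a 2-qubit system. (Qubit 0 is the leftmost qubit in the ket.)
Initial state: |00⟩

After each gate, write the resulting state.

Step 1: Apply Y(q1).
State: i|01⟩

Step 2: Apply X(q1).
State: i|00⟩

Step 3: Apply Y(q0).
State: -|10⟩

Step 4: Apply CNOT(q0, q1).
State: -|11⟩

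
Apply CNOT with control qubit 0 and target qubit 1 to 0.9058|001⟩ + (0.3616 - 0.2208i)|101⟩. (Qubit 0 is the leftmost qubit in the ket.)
0.9058|001⟩ + (0.3616 - 0.2208i)|111⟩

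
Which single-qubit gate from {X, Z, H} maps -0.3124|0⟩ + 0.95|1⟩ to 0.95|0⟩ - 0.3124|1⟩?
X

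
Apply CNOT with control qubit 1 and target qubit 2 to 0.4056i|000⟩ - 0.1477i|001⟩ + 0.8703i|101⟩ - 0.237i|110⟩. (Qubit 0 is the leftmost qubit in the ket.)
0.4056i|000⟩ - 0.1477i|001⟩ + 0.8703i|101⟩ - 0.237i|111⟩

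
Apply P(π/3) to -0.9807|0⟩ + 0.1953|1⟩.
-0.9807|0⟩ + (0.09765 + 0.1691i)|1⟩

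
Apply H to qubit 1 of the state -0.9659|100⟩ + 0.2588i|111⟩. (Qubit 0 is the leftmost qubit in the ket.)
-0.683|100⟩ + 0.183i|101⟩ - 0.683|110⟩ - 0.183i|111⟩

H on qubit 1 mixes each pair of kets that differ only in qubit 1: amplitudes (a, b) of (|…0…⟩, |…1…⟩) become ((a + b)/√2, (a − b)/√2). Kets absent from the input have amplitude 0.
(|100⟩, |110⟩): (a, b) = (-0.9659, 0) → (-0.683, -0.683)
(|101⟩, |111⟩): (a, b) = (0, 0.2588i) → (0.183i, -0.183i)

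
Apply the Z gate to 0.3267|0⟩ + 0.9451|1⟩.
0.3267|0⟩ - 0.9451|1⟩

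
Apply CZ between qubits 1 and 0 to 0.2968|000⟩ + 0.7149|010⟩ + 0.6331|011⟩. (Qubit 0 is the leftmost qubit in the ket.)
0.2968|000⟩ + 0.7149|010⟩ + 0.6331|011⟩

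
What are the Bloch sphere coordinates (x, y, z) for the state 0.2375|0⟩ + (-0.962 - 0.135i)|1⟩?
(-0.457, -0.06413, -0.8873)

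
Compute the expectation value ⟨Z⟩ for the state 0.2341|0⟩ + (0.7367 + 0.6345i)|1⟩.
-0.8905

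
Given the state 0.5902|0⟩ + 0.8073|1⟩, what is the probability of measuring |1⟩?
0.6517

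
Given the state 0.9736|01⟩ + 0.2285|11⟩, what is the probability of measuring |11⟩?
0.05221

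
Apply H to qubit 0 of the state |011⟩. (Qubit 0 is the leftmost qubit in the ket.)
1/√2|011⟩ + 1/√2|111⟩

H on qubit 0 mixes each pair of kets that differ only in qubit 0: amplitudes (a, b) of (|…0…⟩, |…1…⟩) become ((a + b)/√2, (a − b)/√2). Kets absent from the input have amplitude 0.
(|011⟩, |111⟩): (a, b) = (1, 0) → (1/√2, 1/√2)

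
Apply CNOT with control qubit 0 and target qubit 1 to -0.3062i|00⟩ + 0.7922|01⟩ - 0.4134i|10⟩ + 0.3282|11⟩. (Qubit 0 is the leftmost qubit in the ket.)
-0.3062i|00⟩ + 0.7922|01⟩ + 0.3282|10⟩ - 0.4134i|11⟩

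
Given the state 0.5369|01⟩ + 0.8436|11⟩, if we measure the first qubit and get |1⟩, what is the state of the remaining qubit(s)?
|1⟩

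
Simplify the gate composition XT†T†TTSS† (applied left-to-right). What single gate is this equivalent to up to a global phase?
X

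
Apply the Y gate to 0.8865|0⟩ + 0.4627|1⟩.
-0.4627i|0⟩ + 0.8865i|1⟩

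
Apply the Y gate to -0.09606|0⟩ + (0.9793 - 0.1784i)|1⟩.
(-0.1784 - 0.9793i)|0⟩ - 0.09606i|1⟩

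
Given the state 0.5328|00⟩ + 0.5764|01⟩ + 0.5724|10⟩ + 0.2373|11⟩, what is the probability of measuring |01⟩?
0.3322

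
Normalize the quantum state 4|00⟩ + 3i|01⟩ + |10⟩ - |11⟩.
0.7698|00⟩ + (1/√3)i|01⟩ + 0.1925|10⟩ - 0.1925|11⟩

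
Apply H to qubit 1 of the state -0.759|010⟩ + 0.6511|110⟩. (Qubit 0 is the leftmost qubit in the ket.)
-0.5367|000⟩ + 0.5367|010⟩ + 0.4604|100⟩ - 0.4604|110⟩

H on qubit 1 mixes each pair of kets that differ only in qubit 1: amplitudes (a, b) of (|…0…⟩, |…1…⟩) become ((a + b)/√2, (a − b)/√2). Kets absent from the input have amplitude 0.
(|000⟩, |010⟩): (a, b) = (0, -0.759) → (-0.5367, 0.5367)
(|100⟩, |110⟩): (a, b) = (0, 0.6511) → (0.4604, -0.4604)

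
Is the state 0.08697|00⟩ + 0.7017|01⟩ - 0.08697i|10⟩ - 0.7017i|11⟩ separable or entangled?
Separable

Writing the state as a|00⟩ + b|01⟩ + c|10⟩ + d|11⟩, it is a product state iff ad − bc = 0.
Here (a, b, c, d) = (0.08697, 0.7017, -0.08697i, -0.7017i): ad − bc = (0.08697)(-0.7017i) − (0.7017)(-0.08697i) = 0, so the state is separable.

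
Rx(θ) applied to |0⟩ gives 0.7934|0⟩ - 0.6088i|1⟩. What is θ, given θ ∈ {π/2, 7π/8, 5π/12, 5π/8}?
5π/12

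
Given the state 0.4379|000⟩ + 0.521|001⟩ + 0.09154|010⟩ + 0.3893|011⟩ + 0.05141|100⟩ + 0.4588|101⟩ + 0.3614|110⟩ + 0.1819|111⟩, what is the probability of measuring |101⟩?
0.2105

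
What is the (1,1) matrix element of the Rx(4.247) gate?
-0.525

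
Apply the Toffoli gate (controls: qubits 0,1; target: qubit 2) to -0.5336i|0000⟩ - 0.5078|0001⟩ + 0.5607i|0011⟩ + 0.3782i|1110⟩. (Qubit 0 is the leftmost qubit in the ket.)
-0.5336i|0000⟩ - 0.5078|0001⟩ + 0.5607i|0011⟩ + 0.3782i|1100⟩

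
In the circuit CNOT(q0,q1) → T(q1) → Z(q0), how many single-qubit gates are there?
2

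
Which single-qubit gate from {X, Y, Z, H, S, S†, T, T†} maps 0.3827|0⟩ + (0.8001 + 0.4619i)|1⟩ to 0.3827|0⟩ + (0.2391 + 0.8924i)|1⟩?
T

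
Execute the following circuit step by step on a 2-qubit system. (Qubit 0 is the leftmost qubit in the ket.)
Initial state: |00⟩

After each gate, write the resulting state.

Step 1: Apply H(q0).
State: 1/√2|00⟩ + 1/√2|10⟩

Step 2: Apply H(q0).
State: |00⟩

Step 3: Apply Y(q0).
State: i|10⟩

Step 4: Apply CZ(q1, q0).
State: i|10⟩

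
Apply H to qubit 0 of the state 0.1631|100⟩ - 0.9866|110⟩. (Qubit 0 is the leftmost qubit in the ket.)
0.1153|000⟩ - 0.6976|010⟩ - 0.1153|100⟩ + 0.6976|110⟩

H on qubit 0 mixes each pair of kets that differ only in qubit 0: amplitudes (a, b) of (|…0…⟩, |…1…⟩) become ((a + b)/√2, (a − b)/√2). Kets absent from the input have amplitude 0.
(|000⟩, |100⟩): (a, b) = (0, 0.1631) → (0.1153, -0.1153)
(|010⟩, |110⟩): (a, b) = (0, -0.9866) → (-0.6976, 0.6976)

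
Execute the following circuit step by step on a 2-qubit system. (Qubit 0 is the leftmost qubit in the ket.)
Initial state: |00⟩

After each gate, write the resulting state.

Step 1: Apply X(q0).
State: |10⟩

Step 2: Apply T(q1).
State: |10⟩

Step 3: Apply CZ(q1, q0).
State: |10⟩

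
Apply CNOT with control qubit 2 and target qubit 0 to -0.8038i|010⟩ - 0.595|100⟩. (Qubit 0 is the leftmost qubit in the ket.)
-0.8038i|010⟩ - 0.595|100⟩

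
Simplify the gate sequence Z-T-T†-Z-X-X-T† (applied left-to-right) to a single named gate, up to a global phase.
T†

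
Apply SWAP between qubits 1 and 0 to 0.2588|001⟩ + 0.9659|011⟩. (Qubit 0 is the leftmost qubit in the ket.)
0.2588|001⟩ + 0.9659|101⟩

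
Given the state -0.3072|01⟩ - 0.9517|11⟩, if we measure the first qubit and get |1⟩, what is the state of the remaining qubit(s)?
-|1⟩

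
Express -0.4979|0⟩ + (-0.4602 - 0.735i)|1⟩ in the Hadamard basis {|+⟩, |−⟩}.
(-0.6775 - 0.5197i)|+⟩ + (-0.02666 + 0.5197i)|−⟩

With |ψ⟩ = α|0⟩ + β|1⟩, the Hadamard-basis coefficients are ⟨+|ψ⟩ = (α + β)/√2 and ⟨−|ψ⟩ = (α − β)/√2.
Here α = -0.4979, β = (-0.4602 - 0.735i): (α + β)/√2 = (-0.6775 - 0.5197i), (α − β)/√2 = (-0.02666 + 0.5197i).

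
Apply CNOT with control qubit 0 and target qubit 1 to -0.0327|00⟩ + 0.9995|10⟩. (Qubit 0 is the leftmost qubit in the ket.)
-0.0327|00⟩ + 0.9995|11⟩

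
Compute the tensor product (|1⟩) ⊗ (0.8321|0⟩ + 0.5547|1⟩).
0.8321|10⟩ + 0.5547|11⟩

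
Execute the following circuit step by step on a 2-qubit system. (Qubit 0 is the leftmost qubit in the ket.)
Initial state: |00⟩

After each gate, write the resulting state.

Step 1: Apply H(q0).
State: 1/√2|00⟩ + 1/√2|10⟩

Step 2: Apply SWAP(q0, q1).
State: 1/√2|00⟩ + 1/√2|01⟩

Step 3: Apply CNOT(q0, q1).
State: 1/√2|00⟩ + 1/√2|01⟩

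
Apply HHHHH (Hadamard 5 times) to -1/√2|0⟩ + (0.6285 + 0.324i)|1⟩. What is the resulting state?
(-0.05558 + 0.2291i)|0⟩ + (-0.9444 - 0.2291i)|1⟩

H² = I, so H^5 = H: a single Hadamard. With (a, b) = (-1/√2, (0.6285 + 0.324i)), H gives ((a + b)/√2, (a − b)/√2) = ((-0.05558 + 0.2291i), (-0.9444 - 0.2291i)).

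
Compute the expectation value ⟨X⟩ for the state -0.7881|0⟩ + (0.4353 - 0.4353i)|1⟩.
-0.6861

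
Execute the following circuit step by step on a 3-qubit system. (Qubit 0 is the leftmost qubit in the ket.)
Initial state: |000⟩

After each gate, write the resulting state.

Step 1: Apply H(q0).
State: 1/√2|000⟩ + 1/√2|100⟩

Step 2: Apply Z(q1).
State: 1/√2|000⟩ + 1/√2|100⟩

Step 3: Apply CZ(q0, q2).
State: 1/√2|000⟩ + 1/√2|100⟩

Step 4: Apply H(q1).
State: 1/2|000⟩ + 1/2|010⟩ + 1/2|100⟩ + 1/2|110⟩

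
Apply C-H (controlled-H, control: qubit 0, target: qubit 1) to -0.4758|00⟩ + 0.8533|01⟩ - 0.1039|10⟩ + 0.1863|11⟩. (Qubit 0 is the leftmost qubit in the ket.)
-0.4758|00⟩ + 0.8533|01⟩ + 0.05827|10⟩ - 0.2052|11⟩

C-H leaves the control-|0⟩ kets |00⟩, |01⟩ unchanged and applies H to qubit 1 on the control-|1⟩ pair (|10⟩, |11⟩).
H = [[1/√2, 1/√2], [1/√2, -1/√2]].
With a = amp(|10⟩) = -0.1039 and b = amp(|11⟩) = 0.1863:
new amp(|10⟩) = (1/√2)·a + (1/√2)·b = 0.05827
new amp(|11⟩) = (1/√2)·a + (-1/√2)·b = -0.2052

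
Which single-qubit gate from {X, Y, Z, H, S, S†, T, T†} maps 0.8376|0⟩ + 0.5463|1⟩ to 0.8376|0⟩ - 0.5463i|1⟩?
S†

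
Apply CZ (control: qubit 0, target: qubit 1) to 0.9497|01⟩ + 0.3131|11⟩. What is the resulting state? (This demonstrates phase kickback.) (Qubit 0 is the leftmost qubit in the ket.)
0.9497|01⟩ - 0.3131|11⟩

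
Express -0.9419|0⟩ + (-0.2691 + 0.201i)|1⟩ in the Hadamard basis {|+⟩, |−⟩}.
(-0.8563 + 0.1421i)|+⟩ + (-0.4757 - 0.1421i)|−⟩

With |ψ⟩ = α|0⟩ + β|1⟩, the Hadamard-basis coefficients are ⟨+|ψ⟩ = (α + β)/√2 and ⟨−|ψ⟩ = (α − β)/√2.
Here α = -0.9419, β = (-0.2691 + 0.201i): (α + β)/√2 = (-0.8563 + 0.1421i), (α − β)/√2 = (-0.4757 - 0.1421i).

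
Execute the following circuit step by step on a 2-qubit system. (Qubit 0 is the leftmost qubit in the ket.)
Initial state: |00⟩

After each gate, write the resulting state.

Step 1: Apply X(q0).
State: |10⟩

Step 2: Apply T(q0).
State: (1/√2 + (1/√2)i)|10⟩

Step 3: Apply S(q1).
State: (1/√2 + (1/√2)i)|10⟩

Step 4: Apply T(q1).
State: (1/√2 + (1/√2)i)|10⟩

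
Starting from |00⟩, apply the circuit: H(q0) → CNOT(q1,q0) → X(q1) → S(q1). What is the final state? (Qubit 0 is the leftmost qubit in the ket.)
(1/√2)i|01⟩ + (1/√2)i|11⟩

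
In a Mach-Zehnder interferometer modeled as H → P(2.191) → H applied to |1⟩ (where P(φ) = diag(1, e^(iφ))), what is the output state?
(0.7906 - 0.4069i)|0⟩ + (0.2094 + 0.4069i)|1⟩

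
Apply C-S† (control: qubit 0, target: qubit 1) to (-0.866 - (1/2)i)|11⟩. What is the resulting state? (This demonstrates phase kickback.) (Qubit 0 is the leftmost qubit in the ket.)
(-1/2 + 0.866i)|11⟩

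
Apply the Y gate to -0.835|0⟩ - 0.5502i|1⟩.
-0.5502|0⟩ - 0.835i|1⟩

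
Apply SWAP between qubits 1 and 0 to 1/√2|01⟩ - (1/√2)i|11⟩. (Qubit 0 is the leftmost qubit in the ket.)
1/√2|10⟩ - (1/√2)i|11⟩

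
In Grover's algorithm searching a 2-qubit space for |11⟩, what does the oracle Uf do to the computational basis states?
Uf|x⟩ = -|x⟩ if x = 11, else |x⟩ (phase flip on target)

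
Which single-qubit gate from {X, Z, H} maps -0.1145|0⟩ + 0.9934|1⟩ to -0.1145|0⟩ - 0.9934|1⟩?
Z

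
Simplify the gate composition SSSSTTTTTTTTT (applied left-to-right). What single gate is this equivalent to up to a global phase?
T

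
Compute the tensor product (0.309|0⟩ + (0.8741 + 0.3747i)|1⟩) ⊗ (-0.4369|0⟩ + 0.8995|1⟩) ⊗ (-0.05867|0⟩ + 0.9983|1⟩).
0.007921|000⟩ - 0.1348|001⟩ - 0.01631|010⟩ + 0.2775|011⟩ + (0.02241 + 0.009605i)|100⟩ + (-0.3812 - 0.1634i)|101⟩ + (-0.04613 - 0.01977i)|110⟩ + (0.7849 + 0.3365i)|111⟩

amp(|b₁b₂…⟩) = product of the factor amplitudes for bits b₁, b₂, …; only kets whose every factor amplitude is nonzero survive.
|000⟩: (0.309)(-0.4369)(-0.05867) = 0.007921
|001⟩: (0.309)(-0.4369)(0.9983) = -0.1348
|010⟩: (0.309)(0.8995)(-0.05867) = -0.01631
|011⟩: (0.309)(0.8995)(0.9983) = 0.2775
|100⟩: (0.8741 + 0.3747i)(-0.4369)(-0.05867) = (0.02241 + 0.009605i)
|101⟩: (0.8741 + 0.3747i)(-0.4369)(0.9983) = (-0.3812 - 0.1634i)
|110⟩: (0.8741 + 0.3747i)(0.8995)(-0.05867) = (-0.04613 - 0.01977i)
|111⟩: (0.8741 + 0.3747i)(0.8995)(0.9983) = (0.7849 + 0.3365i)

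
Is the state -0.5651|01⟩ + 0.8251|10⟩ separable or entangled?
Entangled

Writing the state as a|00⟩ + b|01⟩ + c|10⟩ + d|11⟩, it is a product state iff ad − bc = 0.
Here (a, b, c, d) = (0, -0.5651, 0.8251, 0): ad − bc = (0)(0) − (-0.5651)(0.8251) = 0.4663 ≠ 0, so the state is entangled.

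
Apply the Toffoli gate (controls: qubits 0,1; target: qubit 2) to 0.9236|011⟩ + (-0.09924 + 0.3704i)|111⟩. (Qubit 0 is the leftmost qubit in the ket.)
0.9236|011⟩ + (-0.09924 + 0.3704i)|110⟩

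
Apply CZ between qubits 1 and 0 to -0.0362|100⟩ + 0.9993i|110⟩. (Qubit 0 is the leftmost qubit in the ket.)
-0.0362|100⟩ - 0.9993i|110⟩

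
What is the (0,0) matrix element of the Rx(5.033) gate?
-0.8109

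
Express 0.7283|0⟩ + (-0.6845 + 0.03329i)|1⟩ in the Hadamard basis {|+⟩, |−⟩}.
(0.03097 + 0.02354i)|+⟩ + (0.999 - 0.02354i)|−⟩

With |ψ⟩ = α|0⟩ + β|1⟩, the Hadamard-basis coefficients are ⟨+|ψ⟩ = (α + β)/√2 and ⟨−|ψ⟩ = (α − β)/√2.
Here α = 0.7283, β = (-0.6845 + 0.03329i): (α + β)/√2 = (0.03097 + 0.02354i), (α − β)/√2 = (0.999 - 0.02354i).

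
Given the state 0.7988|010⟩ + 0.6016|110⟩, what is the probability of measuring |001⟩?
0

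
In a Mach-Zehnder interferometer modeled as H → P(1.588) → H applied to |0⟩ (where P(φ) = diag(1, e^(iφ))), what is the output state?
(0.4914 + 0.4999i)|0⟩ + (0.5086 - 0.4999i)|1⟩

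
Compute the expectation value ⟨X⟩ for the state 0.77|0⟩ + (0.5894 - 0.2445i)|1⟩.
0.9077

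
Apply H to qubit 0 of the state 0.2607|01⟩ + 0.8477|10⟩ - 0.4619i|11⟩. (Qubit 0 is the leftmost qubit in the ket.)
0.5994|00⟩ + (0.1843 - 0.3266i)|01⟩ - 0.5994|10⟩ + (0.1843 + 0.3266i)|11⟩

H on qubit 0 mixes each pair of kets that differ only in qubit 0: amplitudes (a, b) of (|…0…⟩, |…1…⟩) become ((a + b)/√2, (a − b)/√2). Kets absent from the input have amplitude 0.
(|00⟩, |10⟩): (a, b) = (0, 0.8477) → (0.5994, -0.5994)
(|01⟩, |11⟩): (a, b) = (0.2607, -0.4619i) → ((0.1843 - 0.3266i), (0.1843 + 0.3266i))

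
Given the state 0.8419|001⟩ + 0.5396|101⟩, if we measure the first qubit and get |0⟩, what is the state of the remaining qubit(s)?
|01⟩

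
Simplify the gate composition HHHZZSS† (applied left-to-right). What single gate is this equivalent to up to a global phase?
H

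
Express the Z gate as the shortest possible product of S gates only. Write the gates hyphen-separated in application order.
S-S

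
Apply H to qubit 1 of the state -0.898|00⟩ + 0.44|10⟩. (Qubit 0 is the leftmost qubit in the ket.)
-0.635|00⟩ - 0.635|01⟩ + 0.3111|10⟩ + 0.3111|11⟩

H on qubit 1 mixes each pair of kets that differ only in qubit 1: amplitudes (a, b) of (|…0…⟩, |…1…⟩) become ((a + b)/√2, (a − b)/√2). Kets absent from the input have amplitude 0.
(|00⟩, |01⟩): (a, b) = (-0.898, 0) → (-0.635, -0.635)
(|10⟩, |11⟩): (a, b) = (0.44, 0) → (0.3111, 0.3111)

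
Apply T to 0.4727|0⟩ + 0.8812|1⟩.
0.4727|0⟩ + (0.6231 + 0.6231i)|1⟩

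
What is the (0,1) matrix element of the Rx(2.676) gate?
-0.973i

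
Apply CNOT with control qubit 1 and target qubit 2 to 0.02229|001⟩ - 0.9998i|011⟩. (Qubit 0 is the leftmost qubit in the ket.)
0.02229|001⟩ - 0.9998i|010⟩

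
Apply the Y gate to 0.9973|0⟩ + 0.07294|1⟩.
-0.07294i|0⟩ + 0.9973i|1⟩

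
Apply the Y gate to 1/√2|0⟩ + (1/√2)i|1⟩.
1/√2|0⟩ + (1/√2)i|1⟩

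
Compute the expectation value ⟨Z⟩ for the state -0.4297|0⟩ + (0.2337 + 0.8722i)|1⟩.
-0.6307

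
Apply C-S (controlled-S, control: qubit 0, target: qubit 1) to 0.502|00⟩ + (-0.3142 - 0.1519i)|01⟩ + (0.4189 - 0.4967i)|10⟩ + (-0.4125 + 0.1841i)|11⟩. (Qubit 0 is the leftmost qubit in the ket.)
0.502|00⟩ + (-0.3142 - 0.1519i)|01⟩ + (0.4189 - 0.4967i)|10⟩ + (-0.1841 - 0.4125i)|11⟩

C-S leaves the control-|0⟩ kets |00⟩, |01⟩ unchanged and applies S to qubit 1 on the control-|1⟩ pair (|10⟩, |11⟩).
S = [[1, 0], [0, i]].
With a = amp(|10⟩) = (0.4189 - 0.4967i) and b = amp(|11⟩) = (-0.4125 + 0.1841i):
new amp(|10⟩) = (1)·a = (0.4189 - 0.4967i)
new amp(|11⟩) = (i)·b = (-0.1841 - 0.4125i)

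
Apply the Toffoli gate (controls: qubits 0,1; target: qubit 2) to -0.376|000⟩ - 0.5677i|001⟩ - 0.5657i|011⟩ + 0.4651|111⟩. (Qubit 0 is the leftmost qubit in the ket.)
-0.376|000⟩ - 0.5677i|001⟩ - 0.5657i|011⟩ + 0.4651|110⟩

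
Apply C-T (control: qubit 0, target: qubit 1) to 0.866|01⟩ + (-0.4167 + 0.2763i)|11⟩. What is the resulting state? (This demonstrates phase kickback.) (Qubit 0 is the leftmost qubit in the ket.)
0.866|01⟩ + (-0.49 - 0.09928i)|11⟩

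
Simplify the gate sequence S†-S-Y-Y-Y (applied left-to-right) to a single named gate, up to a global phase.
Y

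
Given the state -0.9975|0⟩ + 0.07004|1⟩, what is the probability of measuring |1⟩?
0.004906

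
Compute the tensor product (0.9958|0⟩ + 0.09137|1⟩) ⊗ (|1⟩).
0.9958|01⟩ + 0.09137|11⟩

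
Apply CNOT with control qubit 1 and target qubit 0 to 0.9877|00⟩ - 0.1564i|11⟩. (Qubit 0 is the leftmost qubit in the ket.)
0.9877|00⟩ - 0.1564i|01⟩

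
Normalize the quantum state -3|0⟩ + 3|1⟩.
-1/√2|0⟩ + 1/√2|1⟩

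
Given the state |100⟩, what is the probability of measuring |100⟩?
1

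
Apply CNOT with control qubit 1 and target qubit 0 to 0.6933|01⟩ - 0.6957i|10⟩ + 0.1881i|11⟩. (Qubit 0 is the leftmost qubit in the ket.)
0.1881i|01⟩ - 0.6957i|10⟩ + 0.6933|11⟩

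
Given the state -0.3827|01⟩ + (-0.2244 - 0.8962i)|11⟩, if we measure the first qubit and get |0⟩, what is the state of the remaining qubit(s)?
-|1⟩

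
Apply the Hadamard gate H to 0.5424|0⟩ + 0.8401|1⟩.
0.9776|0⟩ - 0.2105|1⟩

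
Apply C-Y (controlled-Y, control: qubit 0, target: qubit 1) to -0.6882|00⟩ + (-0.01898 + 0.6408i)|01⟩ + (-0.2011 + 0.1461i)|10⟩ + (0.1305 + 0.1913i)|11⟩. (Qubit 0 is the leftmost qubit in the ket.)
-0.6882|00⟩ + (-0.01898 + 0.6408i)|01⟩ + (0.1913 - 0.1305i)|10⟩ + (-0.1461 - 0.2011i)|11⟩

C-Y leaves the control-|0⟩ kets |00⟩, |01⟩ unchanged and applies Y to qubit 1 on the control-|1⟩ pair (|10⟩, |11⟩).
Y = [[0, -i], [i, 0]].
With a = amp(|10⟩) = (-0.2011 + 0.1461i) and b = amp(|11⟩) = (0.1305 + 0.1913i):
new amp(|10⟩) = (-i)·b = (0.1913 - 0.1305i)
new amp(|11⟩) = (i)·a = (-0.1461 - 0.2011i)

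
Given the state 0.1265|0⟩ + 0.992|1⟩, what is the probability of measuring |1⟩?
0.9841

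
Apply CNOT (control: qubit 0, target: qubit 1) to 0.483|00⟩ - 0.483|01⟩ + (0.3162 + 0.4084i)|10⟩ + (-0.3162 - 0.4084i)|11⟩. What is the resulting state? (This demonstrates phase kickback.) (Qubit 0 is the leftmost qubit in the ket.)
0.483|00⟩ - 0.483|01⟩ + (-0.3162 - 0.4084i)|10⟩ + (0.3162 + 0.4084i)|11⟩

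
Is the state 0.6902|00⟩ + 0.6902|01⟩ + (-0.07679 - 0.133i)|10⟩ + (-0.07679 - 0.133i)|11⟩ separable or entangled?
Separable

Writing the state as a|00⟩ + b|01⟩ + c|10⟩ + d|11⟩, it is a product state iff ad − bc = 0.
Here (a, b, c, d) = (0.6902, 0.6902, (-0.07679 - 0.133i), (-0.07679 - 0.133i)): ad − bc = (0.6902)(-0.07679 - 0.133i) − (0.6902)(-0.07679 - 0.133i) = 0, so the state is separable.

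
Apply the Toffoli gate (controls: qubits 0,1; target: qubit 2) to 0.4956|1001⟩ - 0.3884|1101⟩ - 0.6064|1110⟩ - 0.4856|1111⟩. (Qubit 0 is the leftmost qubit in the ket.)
0.4956|1001⟩ - 0.6064|1100⟩ - 0.4856|1101⟩ - 0.3884|1111⟩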